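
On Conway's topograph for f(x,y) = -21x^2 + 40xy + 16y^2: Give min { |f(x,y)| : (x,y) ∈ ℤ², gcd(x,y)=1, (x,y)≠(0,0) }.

river: ρ → (16,24,-37)
river: ρ → (-37,50,3)
river: ρ → (3,52,-20)
river: ρ → (-20,28,27)
river: ρ → (27,26,-21)
river: ρ → (-21,16,32)
river: ρ → (32,48,-5)
river: ρ → (-5,52,12)
river: ρ → (12,44,-21)
river: ρ → (-21,40,16)
closes: descent 0, river 10
min |a| on river = 3

3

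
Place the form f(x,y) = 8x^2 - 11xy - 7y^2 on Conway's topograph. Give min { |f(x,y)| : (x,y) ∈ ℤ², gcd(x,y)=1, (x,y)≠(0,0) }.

descent: ρ → (-7,11,8)  [lands on river]
river: ρ → (8,5,-10)
river: ρ → (-10,15,3)
river: ρ → (3,15,-10)
river: ρ → (-10,5,8)
river: ρ → (8,11,-7)
river: ρ → (-7,17,2)
river: ρ → (2,15,-15)
river: ρ → (-15,15,2)
river: ρ → (2,17,-7)
closes: descent 1, river 10
min |a| on river = 2

2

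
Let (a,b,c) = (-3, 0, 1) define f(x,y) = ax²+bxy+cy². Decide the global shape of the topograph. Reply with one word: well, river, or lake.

D = b²−4ac = 0² − 4·(-3)·1 = 12
D > 0 non-square ⇒ indefinite ⇒ periodic river

river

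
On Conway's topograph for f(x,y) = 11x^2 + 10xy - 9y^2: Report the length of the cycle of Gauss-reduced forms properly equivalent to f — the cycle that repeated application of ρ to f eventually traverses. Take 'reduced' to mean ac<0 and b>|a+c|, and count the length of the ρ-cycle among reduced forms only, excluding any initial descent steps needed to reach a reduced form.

D = 496, ⌊√D⌋ = 22
river: ρ → (-9,8,12)
river: ρ → (12,16,-5)
river: ρ → (-5,14,15)
river: ρ → (15,16,-4)
river: ρ → (-4,16,15)
river: ρ → (15,14,-5)
river: ρ → (-5,16,12)
river: ρ → (12,8,-9)
river: ρ → (-9,10,11)
river: ρ → (11,12,-8)
river: ρ → (-8,20,3)
river: ρ → (3,22,-1)
river: ρ → (-1,22,3)
river: ρ → (3,20,-8)
river: ρ → (-8,12,11)
river: ρ → (11,10,-9)
ρ-cycle length = 16 (tail of 0 descent steps not counted)

16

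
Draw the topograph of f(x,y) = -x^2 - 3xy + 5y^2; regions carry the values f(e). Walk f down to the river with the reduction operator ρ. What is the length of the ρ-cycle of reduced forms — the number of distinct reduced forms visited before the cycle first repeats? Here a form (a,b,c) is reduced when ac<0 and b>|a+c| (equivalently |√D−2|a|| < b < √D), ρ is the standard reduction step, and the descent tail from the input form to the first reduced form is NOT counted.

D = 29, ⌊√D⌋ = 5
descent: ρ → (5,3,-1)
descent: ρ → (-1,5,1)  [lands on river]
river: ρ → (1,5,-1)
ρ-cycle length = 2 (tail of 2 descent steps not counted)

2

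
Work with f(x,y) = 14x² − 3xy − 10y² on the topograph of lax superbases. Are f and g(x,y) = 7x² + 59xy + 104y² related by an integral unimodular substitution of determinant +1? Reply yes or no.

D₁ = 569, D₂ = 569
river cycle of f (length 42): (-10, 23, 1), (1, 23, -10), (-10, 17, 7), (7, 11, -16), (-16, 21, 2), (2, 23, -5), (-5, 17, 14), (14, 11, -8), (-8, 21, 4), (4, 19, -13), … (32 more)
river cycle of g (length 42): (7, 17, -10), (-10, 23, 1), (1, 23, -10), (-10, 17, 7), (7, 11, -16), (-16, 21, 2), (2, 23, -5), (-5, 17, 14), (14, 11, -8), (-8, 21, 4), … (32 more)
cycles coincide ⇒ equivalent

yes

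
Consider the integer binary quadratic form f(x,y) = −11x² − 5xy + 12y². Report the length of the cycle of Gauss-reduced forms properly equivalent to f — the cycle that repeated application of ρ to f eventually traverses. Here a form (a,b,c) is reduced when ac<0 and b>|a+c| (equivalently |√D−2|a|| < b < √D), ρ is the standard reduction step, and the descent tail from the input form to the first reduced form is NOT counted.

D = 553, ⌊√D⌋ = 23
descent: ρ → (12,5,-11)  [lands on river]
river: ρ → (-11,17,6)
river: ρ → (6,19,-8)
river: ρ → (-8,13,12)
river: ρ → (12,11,-9)
river: ρ → (-9,7,14)
river: ρ → (14,21,-2)
river: ρ → (-2,23,3)
river: ρ → (3,19,-16)
river: ρ → (-16,13,6)
river: ρ → (6,23,-1)
river: ρ → (-1,23,6)
river: ρ → (6,13,-16)
river: ρ → (-16,19,3)
river: ρ → (3,23,-2)
river: ρ → (-2,21,14)
river: ρ → (14,7,-9)
river: ρ → (-9,11,12)
river: ρ → (12,13,-8)
river: ρ → (-8,19,6)
river: ρ → (6,17,-11)
river: ρ → (-11,5,12)
river: ρ → (12,19,-4)
river: ρ → (-4,21,7)
river: ρ → (7,21,-4)
river: ρ → (-4,19,12)
ρ-cycle length = 26 (tail of 1 descent step not counted)

26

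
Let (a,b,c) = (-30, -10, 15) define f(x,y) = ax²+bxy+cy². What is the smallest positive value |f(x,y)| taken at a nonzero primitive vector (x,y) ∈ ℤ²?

descent: ρ → (15,40,-5)  [lands on river]
river: ρ → (-5,40,15)
river: ρ → (15,20,-25)
river: ρ → (-25,30,10)
river: ρ → (10,30,-25)
river: ρ → (-25,20,15)
closes: descent 1, river 6
min |a| on river = 5

5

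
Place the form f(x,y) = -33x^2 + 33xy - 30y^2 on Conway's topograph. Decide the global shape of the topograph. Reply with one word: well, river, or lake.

D = b²−4ac = 33² − 4·(-33)·(-30) = -2871
D < 0 ⇒ definite ⇒ every region one sign ⇒ single well

well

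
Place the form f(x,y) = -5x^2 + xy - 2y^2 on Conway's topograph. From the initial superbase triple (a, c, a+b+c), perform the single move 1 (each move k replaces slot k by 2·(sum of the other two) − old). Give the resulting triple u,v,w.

start (-5,-2,-6) = (f(1,0),f(0,1),f(1,1))
replace slot 1: 2·((-2)+(-6)) − (-5) = -11 → (-11,-2,-6)

-11,-2,-6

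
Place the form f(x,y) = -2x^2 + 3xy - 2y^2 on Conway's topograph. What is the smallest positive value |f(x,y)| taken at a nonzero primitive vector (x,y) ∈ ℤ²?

translate: b→1 (≡-3 mod 4), so (2,-3,2)→(2,1,1)
flip: (2,1,1)→(1,-1,2)
translate: b→1 (≡-1 mod 2), so (1,-1,2)→(1,1,2)
reduced (well bottom): (1,1,2) with a≤c, −a<b≤a
well minimum |f| = |-1| = 1 (negative-definite)

1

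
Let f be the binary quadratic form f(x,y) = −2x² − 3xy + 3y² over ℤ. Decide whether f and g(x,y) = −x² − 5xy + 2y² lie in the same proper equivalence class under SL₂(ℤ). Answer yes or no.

D₁ = 33, D₂ = 33
river cycle of f (length 4): (3, 3, -2), (-2, 5, 1), (1, 5, -2), (-2, 3, 3)
river cycle of g (length 4): (2, 5, -1), (-1, 5, 2), (2, 3, -3), (-3, 3, 2)
cycles differ ⇒ inequivalent

no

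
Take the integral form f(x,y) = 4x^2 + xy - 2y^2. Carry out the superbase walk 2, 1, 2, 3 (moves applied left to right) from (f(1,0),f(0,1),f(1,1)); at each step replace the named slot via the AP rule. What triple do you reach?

start (4,-2,3) = (f(1,0),f(0,1),f(1,1))
replace slot 2: 2·(4+3) − (-2) = 16 → (4,16,3)
replace slot 1: 2·(16+3) − 4 = 34 → (34,16,3)
replace slot 2: 2·(34+3) − 16 = 58 → (34,58,3)
replace slot 3: 2·(34+58) − 3 = 181 → (34,58,181)

34,58,181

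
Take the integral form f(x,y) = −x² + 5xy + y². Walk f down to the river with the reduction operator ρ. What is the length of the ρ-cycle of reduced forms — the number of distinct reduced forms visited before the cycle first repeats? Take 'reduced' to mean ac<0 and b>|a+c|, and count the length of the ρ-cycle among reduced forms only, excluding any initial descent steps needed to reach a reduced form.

D = 29, ⌊√D⌋ = 5
river: ρ → (1,5,-1)
river: ρ → (-1,5,1)
ρ-cycle length = 2 (tail of 0 descent steps not counted)

2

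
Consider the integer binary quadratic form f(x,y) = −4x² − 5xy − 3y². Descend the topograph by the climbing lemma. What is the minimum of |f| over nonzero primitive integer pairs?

translate: b→-3 (≡5 mod 8), so (4,5,3)→(4,-3,2)
flip: (4,-3,2)→(2,3,4)
translate: b→-1 (≡3 mod 4), so (2,3,4)→(2,-1,3)
reduced (well bottom): (2,-1,3) with a≤c, −a<b≤a
well minimum |f| = |-2| = 2 (negative-definite)

2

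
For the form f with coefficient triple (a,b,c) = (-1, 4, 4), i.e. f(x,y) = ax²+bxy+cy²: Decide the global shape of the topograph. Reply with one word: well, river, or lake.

D = b²−4ac = 4² − 4·(-1)·4 = 32
D > 0 non-square ⇒ indefinite ⇒ periodic river

river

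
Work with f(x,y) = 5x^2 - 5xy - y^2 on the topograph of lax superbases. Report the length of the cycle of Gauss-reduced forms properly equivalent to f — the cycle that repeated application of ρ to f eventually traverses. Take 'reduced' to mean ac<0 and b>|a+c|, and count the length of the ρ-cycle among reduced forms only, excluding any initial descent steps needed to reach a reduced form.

D = 45, ⌊√D⌋ = 6
descent: ρ → (-1,5,5)  [lands on river]
river: ρ → (5,5,-1)
ρ-cycle length = 2 (tail of 1 descent step not counted)

2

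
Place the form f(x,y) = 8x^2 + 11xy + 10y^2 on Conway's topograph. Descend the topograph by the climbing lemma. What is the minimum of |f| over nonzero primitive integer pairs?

translate: b→-5 (≡11 mod 16), so (8,11,10)→(8,-5,7)
flip: (8,-5,7)→(7,5,8)
reduced (well bottom): (7,5,8) with a≤c, −a<b≤a
well minimum = a = 7

7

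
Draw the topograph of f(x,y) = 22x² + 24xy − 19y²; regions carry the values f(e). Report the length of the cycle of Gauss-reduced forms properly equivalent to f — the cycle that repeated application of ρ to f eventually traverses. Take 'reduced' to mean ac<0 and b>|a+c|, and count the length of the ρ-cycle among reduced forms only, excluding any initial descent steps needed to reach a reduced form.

D = 2248, ⌊√D⌋ = 47
river: ρ → (-19,14,27)
river: ρ → (27,40,-6)
river: ρ → (-6,44,13)
river: ρ → (13,34,-21)
river: ρ → (-21,8,26)
river: ρ → (26,44,-3)
river: ρ → (-3,46,11)
river: ρ → (11,42,-11)
river: ρ → (-11,46,3)
river: ρ → (3,44,-26)
river: ρ → (-26,8,21)
river: ρ → (21,34,-13)
river: ρ → (-13,44,6)
river: ρ → (6,40,-27)
river: ρ → (-27,14,19)
river: ρ → (19,24,-22)
river: ρ → (-22,20,21)
river: ρ → (21,22,-21)
river: ρ → (-21,20,22)
river: ρ → (22,24,-19)
ρ-cycle length = 20 (tail of 0 descent steps not counted)

20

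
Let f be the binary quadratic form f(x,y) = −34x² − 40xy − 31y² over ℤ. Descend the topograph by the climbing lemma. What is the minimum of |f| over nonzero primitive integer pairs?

translate: b→-28 (≡40 mod 68), so (34,40,31)→(34,-28,25)
flip: (34,-28,25)→(25,28,34)
translate: b→-22 (≡28 mod 50), so (25,28,34)→(25,-22,31)
reduced (well bottom): (25,-22,31) with a≤c, −a<b≤a
well minimum |f| = |-25| = 25 (negative-definite)

25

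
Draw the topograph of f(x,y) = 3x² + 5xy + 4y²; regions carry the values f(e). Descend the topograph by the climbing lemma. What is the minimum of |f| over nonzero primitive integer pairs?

translate: b→-1 (≡5 mod 6), so (3,5,4)→(3,-1,2)
flip: (3,-1,2)→(2,1,3)
reduced (well bottom): (2,1,3) with a≤c, −a<b≤a
well minimum = a = 2

2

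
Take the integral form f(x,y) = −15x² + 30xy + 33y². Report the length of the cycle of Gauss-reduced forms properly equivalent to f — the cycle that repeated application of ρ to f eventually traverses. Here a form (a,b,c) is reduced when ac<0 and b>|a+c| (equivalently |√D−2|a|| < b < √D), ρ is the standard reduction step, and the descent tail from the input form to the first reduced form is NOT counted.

D = 2880, ⌊√D⌋ = 53
river: ρ → (33,36,-12)
river: ρ → (-12,36,33)
river: ρ → (33,30,-15)
river: ρ → (-15,30,33)
ρ-cycle length = 4 (tail of 0 descent steps not counted)

4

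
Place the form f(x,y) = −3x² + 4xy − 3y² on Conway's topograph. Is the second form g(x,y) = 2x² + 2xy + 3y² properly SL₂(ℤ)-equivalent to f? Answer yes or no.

D₁ = -20, D₂ = -20
f is negative-definite; reduce −f:
−f: translate: b→2 (≡-4 mod 6), so (3,-4,3)→(3,2,2)
−f: flip: (3,2,2)→(2,-2,3)
−f: translate: b→2 (≡-2 mod 4), so (2,-2,3)→(2,2,3)
−f: reduced (well bottom): (2,2,3) with a≤c, −a<b≤a
flip sign back: reduced form of f is (-2,-2,-3)
g: reduced (well bottom): (2,2,3) with a≤c, −a<b≤a
reduced forms (-2, -2, -3) vs (2, 2, 3) ⇒ inequivalent

no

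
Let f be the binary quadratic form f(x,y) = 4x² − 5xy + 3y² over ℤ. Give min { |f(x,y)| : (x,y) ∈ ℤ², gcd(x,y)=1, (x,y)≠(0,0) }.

translate: b→3 (≡-5 mod 8), so (4,-5,3)→(4,3,2)
flip: (4,3,2)→(2,-3,4)
translate: b→1 (≡-3 mod 4), so (2,-3,4)→(2,1,3)
reduced (well bottom): (2,1,3) with a≤c, −a<b≤a
well minimum = a = 2

2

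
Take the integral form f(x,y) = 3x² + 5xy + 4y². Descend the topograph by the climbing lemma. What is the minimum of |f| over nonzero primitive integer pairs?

translate: b→-1 (≡5 mod 6), so (3,5,4)→(3,-1,2)
flip: (3,-1,2)→(2,1,3)
reduced (well bottom): (2,1,3) with a≤c, −a<b≤a
well minimum = a = 2

2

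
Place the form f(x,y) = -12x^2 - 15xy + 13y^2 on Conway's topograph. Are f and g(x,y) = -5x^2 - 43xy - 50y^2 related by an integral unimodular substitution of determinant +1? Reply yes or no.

D₁ = 849, D₂ = 849
river cycle of f (length 34): (13, 15, -12), (-12, 9, 16), (16, 23, -5), (-5, 27, 6), (6, 21, -17), (-17, 13, 10), (10, 27, -3), (-3, 27, 10), (10, 13, -17), (-17, 21, 6), … (24 more)
river cycle of g (length 34): (-5, 27, 6), (6, 21, -17), (-17, 13, 10), (10, 27, -3), (-3, 27, 10), (10, 13, -17), (-17, 21, 6), (6, 27, -5), (-5, 23, 16), (16, 9, -12), … (24 more)
cycles coincide ⇒ equivalent

yes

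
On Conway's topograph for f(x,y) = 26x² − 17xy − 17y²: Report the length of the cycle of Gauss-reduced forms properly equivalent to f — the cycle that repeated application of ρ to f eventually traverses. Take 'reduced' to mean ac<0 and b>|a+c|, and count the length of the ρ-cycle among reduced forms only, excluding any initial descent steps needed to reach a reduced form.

D = 2057, ⌊√D⌋ = 45
descent: ρ → (-17,17,26)  [lands on river]
river: ρ → (26,35,-8)
river: ρ → (-8,45,1)
river: ρ → (1,45,-8)
river: ρ → (-8,35,26)
river: ρ → (26,17,-17)
ρ-cycle length = 6 (tail of 1 descent step not counted)

6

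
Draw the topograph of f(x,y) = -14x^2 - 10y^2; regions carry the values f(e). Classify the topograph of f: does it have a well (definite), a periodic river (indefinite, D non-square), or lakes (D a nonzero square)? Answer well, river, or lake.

D = b²−4ac = 0² − 4·(-14)·(-10) = -560
D < 0 ⇒ definite ⇒ every region one sign ⇒ single well

well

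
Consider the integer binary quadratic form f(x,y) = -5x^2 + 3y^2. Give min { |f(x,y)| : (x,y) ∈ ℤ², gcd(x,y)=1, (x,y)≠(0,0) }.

descent: ρ → (3,6,-2)  [lands on river]
river: ρ → (-2,6,3)
closes: descent 1, river 2
min |a| on river = 2

2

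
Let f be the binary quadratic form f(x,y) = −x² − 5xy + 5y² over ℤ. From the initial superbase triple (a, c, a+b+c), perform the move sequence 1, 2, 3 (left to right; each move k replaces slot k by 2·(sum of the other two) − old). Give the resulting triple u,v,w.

start (-1,5,-1) = (f(1,0),f(0,1),f(1,1))
replace slot 1: 2·(5+(-1)) − (-1) = 9 → (9,5,-1)
replace slot 2: 2·(9+(-1)) − 5 = 11 → (9,11,-1)
replace slot 3: 2·(9+11) − (-1) = 41 → (9,11,41)

9,11,41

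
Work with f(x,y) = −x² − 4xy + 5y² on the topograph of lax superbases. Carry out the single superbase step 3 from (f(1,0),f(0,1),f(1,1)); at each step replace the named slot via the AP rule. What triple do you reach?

start (-1,5,0) = (f(1,0),f(0,1),f(1,1))
replace slot 3: 2·((-1)+5) − 0 = 8 → (-1,5,8)

-1,5,8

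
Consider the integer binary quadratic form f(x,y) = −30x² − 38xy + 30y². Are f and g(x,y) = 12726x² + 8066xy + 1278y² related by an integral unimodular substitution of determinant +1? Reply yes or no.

D₁ = 5044, D₂ = 5044
river cycle of f (length 26): (30, 38, -30), (-30, 22, 38), (38, 54, -14), (-14, 58, 30), (30, 62, -10), (-10, 58, 42), (42, 26, -26), (-26, 26, 42), (42, 58, -10), (-10, 62, 30), … (16 more)
river cycle of g (length 26): (30, 38, -30), (-30, 22, 38), (38, 54, -14), (-14, 58, 30), (30, 62, -10), (-10, 58, 42), (42, 26, -26), (-26, 26, 42), (42, 58, -10), (-10, 62, 30), … (16 more)
cycles coincide ⇒ equivalent

yes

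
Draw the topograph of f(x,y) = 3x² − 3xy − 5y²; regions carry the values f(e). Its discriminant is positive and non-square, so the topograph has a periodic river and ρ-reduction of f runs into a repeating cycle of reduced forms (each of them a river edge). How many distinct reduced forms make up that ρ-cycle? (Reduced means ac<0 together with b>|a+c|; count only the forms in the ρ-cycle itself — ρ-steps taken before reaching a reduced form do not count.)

D = 69, ⌊√D⌋ = 8
descent: ρ → (-5,3,3)  [lands on river]
river: ρ → (3,3,-5)
river: ρ → (-5,7,1)
river: ρ → (1,7,-5)
ρ-cycle length = 4 (tail of 1 descent step not counted)

4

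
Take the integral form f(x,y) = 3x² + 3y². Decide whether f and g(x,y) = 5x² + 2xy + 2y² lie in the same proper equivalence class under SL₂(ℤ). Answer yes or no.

D₁ = -36, D₂ = -36
f: reduced (well bottom): (3,0,3) with a≤c, −a<b≤a
g: flip: (5,2,2)→(2,-2,5)
g: translate: b→2 (≡-2 mod 4), so (2,-2,5)→(2,2,5)
g: reduced (well bottom): (2,2,5) with a≤c, −a<b≤a
reduced forms (3, 0, 3) vs (2, 2, 5) ⇒ inequivalent

no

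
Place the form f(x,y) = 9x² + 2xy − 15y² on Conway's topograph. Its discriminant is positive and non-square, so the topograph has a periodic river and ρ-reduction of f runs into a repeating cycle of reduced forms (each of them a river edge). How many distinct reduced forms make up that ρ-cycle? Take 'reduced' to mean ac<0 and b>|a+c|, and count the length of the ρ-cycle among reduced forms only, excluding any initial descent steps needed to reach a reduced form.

D = 544, ⌊√D⌋ = 23
descent: ρ → (-15,-2,9)
descent: ρ → (9,20,-4)  [lands on river]
river: ρ → (-4,20,9)
river: ρ → (9,16,-8)
river: ρ → (-8,16,9)
ρ-cycle length = 4 (tail of 2 descent steps not counted)

4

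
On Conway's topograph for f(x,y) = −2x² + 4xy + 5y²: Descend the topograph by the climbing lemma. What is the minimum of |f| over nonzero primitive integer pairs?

river: ρ → (5,6,-1)
river: ρ → (-1,6,5)
river: ρ → (5,4,-2)
river: ρ → (-2,4,5)
closes: descent 0, river 4
min |a| on river = 1

1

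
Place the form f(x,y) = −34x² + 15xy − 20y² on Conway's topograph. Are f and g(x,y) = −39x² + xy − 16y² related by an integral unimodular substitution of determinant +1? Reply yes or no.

D₁ = -2495, D₂ = -2495
f is negative-definite; reduce −f:
−f: flip: (34,-15,20)→(20,15,34)
−f: reduced (well bottom): (20,15,34) with a≤c, −a<b≤a
flip sign back: reduced form of f is (-20,-15,-34)
g is negative-definite; reduce −g:
−g: flip: (39,-1,16)→(16,1,39)
−g: reduced (well bottom): (16,1,39) with a≤c, −a<b≤a
flip sign back: reduced form of g is (-16,-1,-39)
reduced forms (-20, -15, -34) vs (-16, -1, -39) ⇒ inequivalent

no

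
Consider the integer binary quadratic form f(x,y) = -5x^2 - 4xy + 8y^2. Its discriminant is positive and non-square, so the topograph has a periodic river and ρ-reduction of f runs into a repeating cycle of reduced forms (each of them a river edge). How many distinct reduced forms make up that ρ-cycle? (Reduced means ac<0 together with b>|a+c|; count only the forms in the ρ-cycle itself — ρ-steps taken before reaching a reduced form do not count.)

D = 176, ⌊√D⌋ = 13
descent: ρ → (8,4,-5)  [lands on river]
river: ρ → (-5,6,7)
river: ρ → (7,8,-4)
river: ρ → (-4,8,7)
river: ρ → (7,6,-5)
river: ρ → (-5,4,8)
river: ρ → (8,12,-1)
river: ρ → (-1,12,8)
ρ-cycle length = 8 (tail of 1 descent step not counted)

8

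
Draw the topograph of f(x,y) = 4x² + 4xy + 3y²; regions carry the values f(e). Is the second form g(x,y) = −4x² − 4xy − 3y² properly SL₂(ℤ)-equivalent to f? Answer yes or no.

D₁ = -32, D₂ = -32
f: flip: (4,4,3)→(3,-4,4)
f: translate: b→2 (≡-4 mod 6), so (3,-4,4)→(3,2,3)
f: reduced (well bottom): (3,2,3) with a≤c, −a<b≤a
g is negative-definite; reduce −g:
−g: flip: (4,4,3)→(3,-4,4)
−g: translate: b→2 (≡-4 mod 6), so (3,-4,4)→(3,2,3)
−g: reduced (well bottom): (3,2,3) with a≤c, −a<b≤a
flip sign back: reduced form of g is (-3,-2,-3)
reduced forms (3, 2, 3) vs (-3, -2, -3) ⇒ inequivalent

no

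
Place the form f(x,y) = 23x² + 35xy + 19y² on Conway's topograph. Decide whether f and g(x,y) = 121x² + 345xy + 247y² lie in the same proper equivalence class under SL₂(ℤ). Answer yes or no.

D₁ = -523, D₂ = -523
f: translate: b→-11 (≡35 mod 46), so (23,35,19)→(23,-11,7)
f: flip: (23,-11,7)→(7,11,23)
f: translate: b→-3 (≡11 mod 14), so (7,11,23)→(7,-3,19)
f: reduced (well bottom): (7,-3,19) with a≤c, −a<b≤a
g: translate: b→103 (≡345 mod 242), so (121,345,247)→(121,103,23)
g: flip: (121,103,23)→(23,-103,121)
g: translate: b→-11 (≡-103 mod 46), so (23,-103,121)→(23,-11,7)
g: flip: (23,-11,7)→(7,11,23)
g: translate: b→-3 (≡11 mod 14), so (7,11,23)→(7,-3,19)
g: reduced (well bottom): (7,-3,19) with a≤c, −a<b≤a
reduced forms (7, -3, 19) vs (7, -3, 19) ⇒ equivalent

yes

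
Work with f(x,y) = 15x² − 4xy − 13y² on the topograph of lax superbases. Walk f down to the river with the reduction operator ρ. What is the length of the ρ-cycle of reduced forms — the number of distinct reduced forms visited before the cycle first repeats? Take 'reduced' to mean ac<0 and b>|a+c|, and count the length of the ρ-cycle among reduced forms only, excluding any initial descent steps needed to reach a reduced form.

D = 796, ⌊√D⌋ = 28
descent: ρ → (-13,4,15)  [lands on river]
river: ρ → (15,26,-2)
river: ρ → (-2,26,15)
river: ρ → (15,4,-13)
river: ρ → (-13,22,6)
river: ρ → (6,26,-5)
river: ρ → (-5,24,11)
river: ρ → (11,20,-9)
river: ρ → (-9,16,15)
river: ρ → (15,14,-10)
river: ρ → (-10,26,3)
river: ρ → (3,28,-1)
river: ρ → (-1,28,3)
river: ρ → (3,26,-10)
river: ρ → (-10,14,15)
river: ρ → (15,16,-9)
river: ρ → (-9,20,11)
river: ρ → (11,24,-5)
river: ρ → (-5,26,6)
river: ρ → (6,22,-13)
ρ-cycle length = 20 (tail of 1 descent step not counted)

20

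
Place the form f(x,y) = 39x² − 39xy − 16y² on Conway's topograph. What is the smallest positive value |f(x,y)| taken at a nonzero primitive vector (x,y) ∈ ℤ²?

descent: ρ → (-16,39,39)  [lands on river]
river: ρ → (39,39,-16)
river: ρ → (-16,57,12)
river: ρ → (12,63,-1)
river: ρ → (-1,63,12)
river: ρ → (12,57,-16)
closes: descent 1, river 6
min |a| on river = 1

1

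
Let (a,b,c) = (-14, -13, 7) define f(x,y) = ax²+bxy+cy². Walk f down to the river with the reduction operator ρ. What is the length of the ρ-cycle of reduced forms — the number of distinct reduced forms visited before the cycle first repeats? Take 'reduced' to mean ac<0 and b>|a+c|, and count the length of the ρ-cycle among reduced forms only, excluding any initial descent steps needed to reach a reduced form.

D = 561, ⌊√D⌋ = 23
descent: ρ → (7,13,-14)  [lands on river]
river: ρ → (-14,15,6)
river: ρ → (6,21,-5)
river: ρ → (-5,19,10)
river: ρ → (10,21,-3)
river: ρ → (-3,21,10)
river: ρ → (10,19,-5)
river: ρ → (-5,21,6)
river: ρ → (6,15,-14)
river: ρ → (-14,13,7)
river: ρ → (7,15,-12)
river: ρ → (-12,9,10)
river: ρ → (10,11,-11)
river: ρ → (-11,11,10)
river: ρ → (10,9,-12)
river: ρ → (-12,15,7)
ρ-cycle length = 16 (tail of 1 descent step not counted)

16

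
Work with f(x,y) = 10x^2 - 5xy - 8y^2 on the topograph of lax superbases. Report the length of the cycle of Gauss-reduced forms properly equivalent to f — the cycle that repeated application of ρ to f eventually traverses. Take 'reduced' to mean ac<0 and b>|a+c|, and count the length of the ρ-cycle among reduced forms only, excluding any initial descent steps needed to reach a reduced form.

D = 345, ⌊√D⌋ = 18
descent: ρ → (-8,5,10)  [lands on river]
river: ρ → (10,15,-3)
river: ρ → (-3,15,10)
river: ρ → (10,5,-8)
river: ρ → (-8,11,7)
river: ρ → (7,17,-2)
river: ρ → (-2,15,15)
river: ρ → (15,15,-2)
river: ρ → (-2,17,7)
river: ρ → (7,11,-8)
ρ-cycle length = 10 (tail of 1 descent step not counted)

10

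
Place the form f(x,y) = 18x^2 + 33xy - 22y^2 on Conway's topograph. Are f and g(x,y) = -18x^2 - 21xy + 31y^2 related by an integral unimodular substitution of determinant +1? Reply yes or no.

D₁ = 2673, D₂ = 2673
river cycle of f (length 10): (-22, 11, 29), (29, 47, -4), (-4, 49, 17), (17, 19, -34), (-34, 49, 2), (2, 51, -9), (-9, 39, 32), (32, 25, -16), (-16, 39, 18), (18, 33, -22)
river cycle of g (length 10): (31, 21, -18), (-18, 51, 1), (1, 51, -18), (-18, 21, 31), (31, 41, -8), (-8, 39, 36), (36, 33, -11), (-11, 33, 36), (36, 39, -8), (-8, 41, 31)
cycles differ ⇒ inequivalent

no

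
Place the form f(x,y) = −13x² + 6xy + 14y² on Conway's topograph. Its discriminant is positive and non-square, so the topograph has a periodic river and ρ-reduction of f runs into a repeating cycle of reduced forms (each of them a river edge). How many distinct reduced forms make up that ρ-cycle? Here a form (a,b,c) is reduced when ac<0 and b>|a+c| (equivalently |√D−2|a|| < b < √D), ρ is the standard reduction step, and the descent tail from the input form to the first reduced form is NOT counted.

D = 764, ⌊√D⌋ = 27
river: ρ → (14,22,-5)
river: ρ → (-5,18,22)
river: ρ → (22,26,-1)
river: ρ → (-1,26,22)
river: ρ → (22,18,-5)
river: ρ → (-5,22,14)
river: ρ → (14,6,-13)
river: ρ → (-13,20,7)
river: ρ → (7,22,-10)
river: ρ → (-10,18,11)
river: ρ → (11,26,-2)
river: ρ → (-2,26,11)
river: ρ → (11,18,-10)
river: ρ → (-10,22,7)
river: ρ → (7,20,-13)
river: ρ → (-13,6,14)
ρ-cycle length = 16 (tail of 0 descent steps not counted)

16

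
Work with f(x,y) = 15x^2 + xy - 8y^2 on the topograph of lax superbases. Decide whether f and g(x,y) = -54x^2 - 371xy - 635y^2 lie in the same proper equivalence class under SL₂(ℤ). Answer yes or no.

D₁ = 481, D₂ = 481
river cycle of f (length 26): (-8, 15, 8), (8, 17, -6), (-6, 19, 5), (5, 21, -2), (-2, 19, 15), (15, 11, -6), (-6, 13, 13), (13, 13, -6), (-6, 11, 15), (15, 19, -2), … (16 more)
river cycle of g (length 26): (-8, 15, 8), (8, 17, -6), (-6, 19, 5), (5, 21, -2), (-2, 19, 15), (15, 11, -6), (-6, 13, 13), (13, 13, -6), (-6, 11, 15), (15, 19, -2), … (16 more)
cycles coincide ⇒ equivalent

yes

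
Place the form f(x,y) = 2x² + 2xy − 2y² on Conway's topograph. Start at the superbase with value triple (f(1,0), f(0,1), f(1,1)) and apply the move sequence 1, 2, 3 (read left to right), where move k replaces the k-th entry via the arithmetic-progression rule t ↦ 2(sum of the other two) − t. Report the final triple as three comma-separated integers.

start (2,-2,2) = (f(1,0),f(0,1),f(1,1))
replace slot 1: 2·((-2)+2) − 2 = -2 → (-2,-2,2)
replace slot 2: 2·((-2)+2) − (-2) = 2 → (-2,2,2)
replace slot 3: 2·((-2)+2) − 2 = -2 → (-2,2,-2)

-2,2,-2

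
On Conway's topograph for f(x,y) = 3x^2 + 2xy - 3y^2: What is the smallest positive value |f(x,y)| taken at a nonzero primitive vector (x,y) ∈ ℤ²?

river: ρ → (-3,4,2)
river: ρ → (2,4,-3)
river: ρ → (-3,2,3)
river: ρ → (3,4,-2)
river: ρ → (-2,4,3)
river: ρ → (3,2,-3)
closes: descent 0, river 6
min |a| on river = 2

2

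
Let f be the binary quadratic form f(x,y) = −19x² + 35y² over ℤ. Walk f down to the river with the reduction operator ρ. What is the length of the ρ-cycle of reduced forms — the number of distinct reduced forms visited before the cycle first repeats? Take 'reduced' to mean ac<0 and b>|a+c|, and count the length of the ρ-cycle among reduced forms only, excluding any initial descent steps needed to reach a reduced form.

D = 2660, ⌊√D⌋ = 51
descent: ρ → (35,0,-19)
descent: ρ → (-19,38,16)  [lands on river]
river: ρ → (16,26,-31)
river: ρ → (-31,36,11)
river: ρ → (11,30,-40)
river: ρ → (-40,50,1)
river: ρ → (1,50,-40)
river: ρ → (-40,30,11)
river: ρ → (11,36,-31)
river: ρ → (-31,26,16)
river: ρ → (16,38,-19)
ρ-cycle length = 10 (tail of 2 descent steps not counted)

10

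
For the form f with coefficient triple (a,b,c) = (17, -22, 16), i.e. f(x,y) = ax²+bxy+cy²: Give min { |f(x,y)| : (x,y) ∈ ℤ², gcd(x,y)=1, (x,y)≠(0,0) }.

translate: b→12 (≡-22 mod 34), so (17,-22,16)→(17,12,11)
flip: (17,12,11)→(11,-12,17)
translate: b→10 (≡-12 mod 22), so (11,-12,17)→(11,10,16)
reduced (well bottom): (11,10,16) with a≤c, −a<b≤a
well minimum = a = 11

11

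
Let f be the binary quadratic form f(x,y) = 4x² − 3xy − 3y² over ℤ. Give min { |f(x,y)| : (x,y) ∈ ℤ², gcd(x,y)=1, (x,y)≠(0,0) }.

descent: ρ → (-3,3,4)  [lands on river]
river: ρ → (4,5,-2)
river: ρ → (-2,7,1)
river: ρ → (1,7,-2)
river: ρ → (-2,5,4)
river: ρ → (4,3,-3)
closes: descent 1, river 6
min |a| on river = 1

1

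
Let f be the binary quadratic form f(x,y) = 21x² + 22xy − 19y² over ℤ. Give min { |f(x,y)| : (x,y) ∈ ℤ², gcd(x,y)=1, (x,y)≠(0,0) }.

river: ρ → (-19,16,24)
river: ρ → (24,32,-11)
river: ρ → (-11,34,21)
river: ρ → (21,8,-24)
river: ρ → (-24,40,5)
river: ρ → (5,40,-24)
river: ρ → (-24,8,21)
river: ρ → (21,34,-11)
river: ρ → (-11,32,24)
river: ρ → (24,16,-19)
river: ρ → (-19,22,21)
river: ρ → (21,20,-20)
river: ρ → (-20,20,21)
river: ρ → (21,22,-19)
closes: descent 0, river 14
min |a| on river = 5

5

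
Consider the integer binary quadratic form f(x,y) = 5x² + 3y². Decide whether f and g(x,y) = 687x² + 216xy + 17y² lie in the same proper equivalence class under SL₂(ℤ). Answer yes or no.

D₁ = -60, D₂ = -60
f: flip: (5,0,3)→(3,0,5)
f: reduced (well bottom): (3,0,5) with a≤c, −a<b≤a
g: flip: (687,216,17)→(17,-216,687)
g: translate: b→-12 (≡-216 mod 34), so (17,-216,687)→(17,-12,3)
g: flip: (17,-12,3)→(3,12,17)
g: translate: b→0 (≡12 mod 6), so (3,12,17)→(3,0,5)
g: reduced (well bottom): (3,0,5) with a≤c, −a<b≤a
reduced forms (3, 0, 5) vs (3, 0, 5) ⇒ equivalent

yes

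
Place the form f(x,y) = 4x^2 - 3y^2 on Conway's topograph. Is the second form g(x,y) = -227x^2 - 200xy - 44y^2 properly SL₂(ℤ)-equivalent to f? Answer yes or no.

D₁ = 48, D₂ = 48
river cycle of f (length 2): (-3, 6, 1), (1, 6, -3)
river cycle of g (length 2): (-3, 6, 1), (1, 6, -3)
cycles coincide ⇒ equivalent

yes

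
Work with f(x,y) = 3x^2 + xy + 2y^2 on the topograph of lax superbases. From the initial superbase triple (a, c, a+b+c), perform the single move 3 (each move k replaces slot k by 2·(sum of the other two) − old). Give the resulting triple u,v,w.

start (3,2,6) = (f(1,0),f(0,1),f(1,1))
replace slot 3: 2·(3+2) − 6 = 4 → (3,2,4)

3,2,4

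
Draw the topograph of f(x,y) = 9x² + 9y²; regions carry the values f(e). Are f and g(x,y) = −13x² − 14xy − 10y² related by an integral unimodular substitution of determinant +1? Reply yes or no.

D₁ = -324, D₂ = -324
f: reduced (well bottom): (9,0,9) with a≤c, −a<b≤a
g is negative-definite; reduce −g:
−g: translate: b→-12 (≡14 mod 26), so (13,14,10)→(13,-12,9)
−g: flip: (13,-12,9)→(9,12,13)
−g: translate: b→-6 (≡12 mod 18), so (9,12,13)→(9,-6,10)
−g: reduced (well bottom): (9,-6,10) with a≤c, −a<b≤a
flip sign back: reduced form of g is (-9,6,-10)
reduced forms (9, 0, 9) vs (-9, 6, -10) ⇒ inequivalent

no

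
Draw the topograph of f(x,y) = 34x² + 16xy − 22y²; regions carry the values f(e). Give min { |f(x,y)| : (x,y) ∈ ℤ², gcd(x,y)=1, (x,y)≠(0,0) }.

river: ρ → (-22,28,28)
river: ρ → (28,28,-22)
river: ρ → (-22,16,34)
river: ρ → (34,52,-4)
river: ρ → (-4,52,34)
river: ρ → (34,16,-22)
closes: descent 0, river 6
min |a| on river = 4

4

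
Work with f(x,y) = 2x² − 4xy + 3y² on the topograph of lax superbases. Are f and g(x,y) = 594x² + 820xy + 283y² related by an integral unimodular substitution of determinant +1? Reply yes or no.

D₁ = -8, D₂ = -8
f: translate: b→0 (≡-4 mod 4), so (2,-4,3)→(2,0,1)
f: flip: (2,0,1)→(1,0,2)
f: reduced (well bottom): (1,0,2) with a≤c, −a<b≤a
g: translate: b→-368 (≡820 mod 1188), so (594,820,283)→(594,-368,57)
g: flip: (594,-368,57)→(57,368,594)
g: translate: b→26 (≡368 mod 114), so (57,368,594)→(57,26,3)
g: flip: (57,26,3)→(3,-26,57)
g: translate: b→-2 (≡-26 mod 6), so (3,-26,57)→(3,-2,1)
g: flip: (3,-2,1)→(1,2,3)
g: translate: b→0 (≡2 mod 2), so (1,2,3)→(1,0,2)
g: reduced (well bottom): (1,0,2) with a≤c, −a<b≤a
reduced forms (1, 0, 2) vs (1, 0, 2) ⇒ equivalent

yes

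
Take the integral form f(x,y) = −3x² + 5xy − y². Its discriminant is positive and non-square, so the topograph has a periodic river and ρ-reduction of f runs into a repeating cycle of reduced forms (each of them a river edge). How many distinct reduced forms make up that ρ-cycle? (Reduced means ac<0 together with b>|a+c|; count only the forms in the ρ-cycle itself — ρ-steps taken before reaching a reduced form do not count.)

D = 13, ⌊√D⌋ = 3
descent: ρ → (-1,3,1)  [lands on river]
river: ρ → (1,3,-1)
ρ-cycle length = 2 (tail of 1 descent step not counted)

2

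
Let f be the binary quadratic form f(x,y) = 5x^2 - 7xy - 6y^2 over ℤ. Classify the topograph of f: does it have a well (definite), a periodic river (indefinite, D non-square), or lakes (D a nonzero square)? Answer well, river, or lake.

D = b²−4ac = (-7)² − 4·5·(-6) = 169
D = 13² is a perfect square ⇒ form factors over ℤ ⇒ lakes

lake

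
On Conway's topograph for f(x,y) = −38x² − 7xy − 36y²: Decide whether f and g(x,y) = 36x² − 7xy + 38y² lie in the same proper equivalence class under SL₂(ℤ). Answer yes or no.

D₁ = -5423, D₂ = -5423
f is negative-definite; reduce −f:
−f: flip: (38,7,36)→(36,-7,38)
−f: reduced (well bottom): (36,-7,38) with a≤c, −a<b≤a
flip sign back: reduced form of f is (-36,7,-38)
g: reduced (well bottom): (36,-7,38) with a≤c, −a<b≤a
reduced forms (-36, 7, -38) vs (36, -7, 38) ⇒ inequivalent

no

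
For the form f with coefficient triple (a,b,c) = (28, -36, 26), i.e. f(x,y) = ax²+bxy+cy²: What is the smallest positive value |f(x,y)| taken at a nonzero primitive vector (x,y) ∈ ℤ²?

translate: b→20 (≡-36 mod 56), so (28,-36,26)→(28,20,18)
flip: (28,20,18)→(18,-20,28)
translate: b→16 (≡-20 mod 36), so (18,-20,28)→(18,16,26)
reduced (well bottom): (18,16,26) with a≤c, −a<b≤a
well minimum = a = 18

18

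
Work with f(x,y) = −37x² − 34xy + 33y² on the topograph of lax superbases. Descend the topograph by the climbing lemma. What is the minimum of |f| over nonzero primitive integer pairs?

descent: ρ → (33,34,-37)  [lands on river]
river: ρ → (-37,40,30)
river: ρ → (30,20,-47)
river: ρ → (-47,74,3)
river: ρ → (3,76,-22)
river: ρ → (-22,56,33)
river: ρ → (33,76,-2)
river: ρ → (-2,76,33)
river: ρ → (33,56,-22)
river: ρ → (-22,76,3)
river: ρ → (3,74,-47)
river: ρ → (-47,20,30)
river: ρ → (30,40,-37)
river: ρ → (-37,34,33)
river: ρ → (33,32,-38)
river: ρ → (-38,44,27)
river: ρ → (27,64,-18)
river: ρ → (-18,44,57)
river: ρ → (57,70,-5)
river: ρ → (-5,70,57)
river: ρ → (57,44,-18)
river: ρ → (-18,64,27)
river: ρ → (27,44,-38)
river: ρ → (-38,32,33)
closes: descent 1, river 24
min |a| on river = 2

2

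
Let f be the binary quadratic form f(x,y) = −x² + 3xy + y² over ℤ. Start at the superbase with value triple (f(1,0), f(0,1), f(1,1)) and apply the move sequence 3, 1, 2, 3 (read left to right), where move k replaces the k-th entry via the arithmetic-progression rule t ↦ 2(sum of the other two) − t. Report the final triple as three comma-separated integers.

start (-1,1,3) = (f(1,0),f(0,1),f(1,1))
replace slot 3: 2·((-1)+1) − 3 = -3 → (-1,1,-3)
replace slot 1: 2·(1+(-3)) − (-1) = -3 → (-3,1,-3)
replace slot 2: 2·((-3)+(-3)) − 1 = -13 → (-3,-13,-3)
replace slot 3: 2·((-3)+(-13)) − (-3) = -29 → (-3,-13,-29)

-3,-13,-29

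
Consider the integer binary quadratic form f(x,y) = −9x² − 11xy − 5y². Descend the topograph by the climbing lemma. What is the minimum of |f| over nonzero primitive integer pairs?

translate: b→-7 (≡11 mod 18), so (9,11,5)→(9,-7,3)
flip: (9,-7,3)→(3,7,9)
translate: b→1 (≡7 mod 6), so (3,7,9)→(3,1,5)
reduced (well bottom): (3,1,5) with a≤c, −a<b≤a
well minimum |f| = |-3| = 3 (negative-definite)

3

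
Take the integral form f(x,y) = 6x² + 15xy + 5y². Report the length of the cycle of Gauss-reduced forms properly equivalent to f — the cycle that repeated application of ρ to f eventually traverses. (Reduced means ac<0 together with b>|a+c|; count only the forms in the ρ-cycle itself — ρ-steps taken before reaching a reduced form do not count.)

D = 105, ⌊√D⌋ = 10
descent: ρ → (5,5,-4)  [lands on river]
river: ρ → (-4,3,6)
river: ρ → (6,9,-1)
river: ρ → (-1,9,6)
river: ρ → (6,3,-4)
river: ρ → (-4,5,5)
ρ-cycle length = 6 (tail of 1 descent step not counted)

6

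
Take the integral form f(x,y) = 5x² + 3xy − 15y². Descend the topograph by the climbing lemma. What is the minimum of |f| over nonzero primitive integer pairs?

descent: ρ → (-15,-3,5)
descent: ρ → (5,13,-7)  [lands on river]
river: ρ → (-7,15,3)
river: ρ → (3,15,-7)
river: ρ → (-7,13,5)
river: ρ → (5,17,-1)
river: ρ → (-1,17,5)
closes: descent 2, river 6
min |a| on river = 1

1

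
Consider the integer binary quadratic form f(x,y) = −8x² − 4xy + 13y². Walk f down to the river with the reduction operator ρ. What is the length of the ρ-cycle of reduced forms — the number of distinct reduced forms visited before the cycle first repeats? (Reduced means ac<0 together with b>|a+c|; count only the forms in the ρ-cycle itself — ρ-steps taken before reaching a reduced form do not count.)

D = 432, ⌊√D⌋ = 20
descent: ρ → (13,4,-8)
descent: ρ → (-8,12,9)  [lands on river]
river: ρ → (9,6,-11)
river: ρ → (-11,16,4)
river: ρ → (4,16,-11)
river: ρ → (-11,6,9)
river: ρ → (9,12,-8)
river: ρ → (-8,20,1)
river: ρ → (1,20,-8)
ρ-cycle length = 8 (tail of 2 descent steps not counted)

8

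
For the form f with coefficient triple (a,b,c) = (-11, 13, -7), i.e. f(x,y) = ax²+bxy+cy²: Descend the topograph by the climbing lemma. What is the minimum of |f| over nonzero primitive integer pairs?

translate: b→9 (≡-13 mod 22), so (11,-13,7)→(11,9,5)
flip: (11,9,5)→(5,-9,11)
translate: b→1 (≡-9 mod 10), so (5,-9,11)→(5,1,7)
reduced (well bottom): (5,1,7) with a≤c, −a<b≤a
well minimum |f| = |-5| = 5 (negative-definite)

5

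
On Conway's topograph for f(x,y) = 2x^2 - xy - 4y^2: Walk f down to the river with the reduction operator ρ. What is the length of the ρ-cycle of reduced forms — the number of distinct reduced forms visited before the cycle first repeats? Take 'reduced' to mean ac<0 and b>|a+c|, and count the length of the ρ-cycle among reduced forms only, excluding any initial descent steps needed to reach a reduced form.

D = 33, ⌊√D⌋ = 5
descent: ρ → (-4,1,2)
descent: ρ → (2,3,-3)  [lands on river]
river: ρ → (-3,3,2)
river: ρ → (2,5,-1)
river: ρ → (-1,5,2)
ρ-cycle length = 4 (tail of 2 descent steps not counted)

4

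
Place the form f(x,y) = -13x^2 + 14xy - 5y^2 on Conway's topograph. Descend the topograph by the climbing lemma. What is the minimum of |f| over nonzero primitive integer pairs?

translate: b→12 (≡-14 mod 26), so (13,-14,5)→(13,12,4)
flip: (13,12,4)→(4,-12,13)
translate: b→4 (≡-12 mod 8), so (4,-12,13)→(4,4,5)
reduced (well bottom): (4,4,5) with a≤c, −a<b≤a
well minimum |f| = |-4| = 4 (negative-definite)

4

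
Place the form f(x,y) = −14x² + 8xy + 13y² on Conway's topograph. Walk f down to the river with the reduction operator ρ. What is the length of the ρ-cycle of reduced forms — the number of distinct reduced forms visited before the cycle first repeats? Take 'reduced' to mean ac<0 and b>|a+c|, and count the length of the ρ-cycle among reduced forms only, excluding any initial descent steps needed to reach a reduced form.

D = 792, ⌊√D⌋ = 28
river: ρ → (13,18,-9)
river: ρ → (-9,18,13)
river: ρ → (13,8,-14)
river: ρ → (-14,20,7)
river: ρ → (7,22,-11)
river: ρ → (-11,22,7)
river: ρ → (7,20,-14)
river: ρ → (-14,8,13)
ρ-cycle length = 8 (tail of 0 descent steps not counted)

8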